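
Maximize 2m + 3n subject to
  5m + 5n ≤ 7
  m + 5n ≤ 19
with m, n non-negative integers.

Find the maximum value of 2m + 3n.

(m,n)=(0,1): 5·0+5·1=5≤7, 1·0+5·1=5≤19, objective 3.
(m,n)=(1,0): 5·1+5·0=5≤7, 1·1+5·0=1≤19, objective 2.
Maximum is 3 at (m,n)=(0,1).

3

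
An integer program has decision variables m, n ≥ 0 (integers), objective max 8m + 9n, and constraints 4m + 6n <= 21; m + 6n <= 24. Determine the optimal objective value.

40

Relaxing integrality, the LP optimum is 42.00 at (m,n) = (5.25, 0), which is not an integer point.
(m,n)=(5,0) is feasible, giving 40.
(m,n)=(4,0) is feasible, giving 32.
Maximum is 40 at (m,n)=(5,0).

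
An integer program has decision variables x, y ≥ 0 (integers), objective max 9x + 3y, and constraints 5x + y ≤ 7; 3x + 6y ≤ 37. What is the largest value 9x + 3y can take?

18

The continuous relaxation peaks at (0.185, 6.07) with value 19.89; rounding to a feasible lattice point costs some objective.
(x,y)=(0,6) is feasible, giving 18.
(x,y)=(0,5) is feasible, giving 15.
The best lattice point is (0,6), giving 18.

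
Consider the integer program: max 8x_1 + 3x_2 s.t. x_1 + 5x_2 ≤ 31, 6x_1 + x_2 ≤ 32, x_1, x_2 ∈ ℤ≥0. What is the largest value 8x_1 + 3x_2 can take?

The continuous relaxation peaks at (4.45, 5.31) with value 51.52; rounding to a feasible lattice point costs some objective.
(x_1,x_2)=(4,5): 1·4+5·5=29≤31, 6·4+1·5=29≤32, objective 47.
(x_1,x_2)=(4,4): 1·4+5·4=24≤31, 6·4+1·4=28≤32, objective 44.
(x_1,x_2)=(3,5): 1·3+5·5=28≤31, 6·3+1·5=23≤32, objective 39.
Maximum is 47 at (x_1,x_2)=(4,5).

47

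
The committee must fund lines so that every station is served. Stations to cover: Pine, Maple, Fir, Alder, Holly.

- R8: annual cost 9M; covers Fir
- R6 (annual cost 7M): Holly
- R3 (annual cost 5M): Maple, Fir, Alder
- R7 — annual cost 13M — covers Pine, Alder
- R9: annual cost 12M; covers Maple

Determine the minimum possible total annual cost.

25

Choose R6, R3, and R7: together they cover Pine, Maple, Fir, Alder, Holly — every station.
Total annual cost: 7 + 5 + 13 = 25.
No cover costs less than 25.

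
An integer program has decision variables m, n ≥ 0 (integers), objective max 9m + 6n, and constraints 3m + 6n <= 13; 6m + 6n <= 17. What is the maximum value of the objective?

(m,n)=(2,0) is feasible, giving 18.
(m,n)=(1,1) is feasible, giving 15.
(m,n)=(1,0) is feasible, giving 9.
The best lattice point is (2,0), giving 18.

18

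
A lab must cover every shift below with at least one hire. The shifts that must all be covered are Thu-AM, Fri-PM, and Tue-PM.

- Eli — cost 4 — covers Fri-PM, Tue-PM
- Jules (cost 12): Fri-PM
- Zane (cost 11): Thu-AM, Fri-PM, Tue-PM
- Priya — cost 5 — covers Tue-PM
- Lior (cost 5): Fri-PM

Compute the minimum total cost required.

The greedy cost-per-new-shift heuristic would pick Eli and Zane for 15, but a cheaper cover exists.
Zane alone covers Thu-AM, Fri-PM, Tue-PM — every shift.
Total cost: 11.
No cover costs less than 11.

11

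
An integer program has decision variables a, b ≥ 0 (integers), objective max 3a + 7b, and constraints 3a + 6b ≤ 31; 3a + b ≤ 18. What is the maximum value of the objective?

Relaxing integrality, the LP optimum is 36.17 at (a,b) = (0, 5.17), which is not an integer point.
(a,b)=(0,5): 3·0+6·5=30≤31, 3·0+1·5=5≤18, objective 35.
(a,b)=(1,4): 3·1+6·4=27≤31, 3·1+1·4=7≤18, objective 31.
(a,b)=(0,4): 3·0+6·4=24≤31, 3·0+1·4=4≤18, objective 28.
The best lattice point is (0,5), giving 35.

35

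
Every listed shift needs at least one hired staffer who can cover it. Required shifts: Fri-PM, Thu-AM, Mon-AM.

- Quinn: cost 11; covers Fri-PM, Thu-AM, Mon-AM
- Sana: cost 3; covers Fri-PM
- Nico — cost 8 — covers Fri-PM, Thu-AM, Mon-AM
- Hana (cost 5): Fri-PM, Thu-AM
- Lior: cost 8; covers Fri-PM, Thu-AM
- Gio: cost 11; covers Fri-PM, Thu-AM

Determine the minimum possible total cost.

8

This is an integer covering problem.
The greedy cost-per-new-shift heuristic would pick Hana and Nico for 13, but a cheaper cover exists.
Nico alone covers Fri-PM, Thu-AM, Mon-AM — every shift.
Total cost: 8.
No cover costs less than 8.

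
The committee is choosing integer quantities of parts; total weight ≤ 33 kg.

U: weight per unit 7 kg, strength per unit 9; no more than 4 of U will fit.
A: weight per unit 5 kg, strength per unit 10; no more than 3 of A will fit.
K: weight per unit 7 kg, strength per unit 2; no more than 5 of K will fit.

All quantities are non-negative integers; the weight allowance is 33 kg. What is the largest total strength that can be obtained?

Take 2×U and 3×A: weight 29 ≤ 33, strength 2·9 + 3·10 = 48.
A has the best ratio (10/5) and is taken to its limit of 3; remaining capacity is filled optimally with the others.

48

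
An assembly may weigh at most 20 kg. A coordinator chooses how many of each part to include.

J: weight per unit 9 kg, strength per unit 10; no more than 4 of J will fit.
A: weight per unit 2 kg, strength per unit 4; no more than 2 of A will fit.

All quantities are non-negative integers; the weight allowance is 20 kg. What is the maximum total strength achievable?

24

2×J: weight 18 ≤ 20, strength 2·10 = 20.
2×J and 1×A: weight 20 ≤ 20, strength 2·10 + 1·4 = 24.
Best is 24.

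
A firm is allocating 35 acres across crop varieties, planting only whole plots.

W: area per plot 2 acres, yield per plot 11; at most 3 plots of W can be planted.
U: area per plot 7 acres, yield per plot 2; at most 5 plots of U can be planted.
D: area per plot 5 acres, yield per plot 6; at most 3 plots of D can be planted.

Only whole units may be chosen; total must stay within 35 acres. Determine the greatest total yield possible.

W has the best ratio (11/2); taking only W gives at most 3×11 = 33 (stopped by the supply cap of 3).
Mixing does better — 3×W, 2×U, and 3×D: area 35 ≤ 35, yield 3·11 + 2·2 + 3·6 = 55.

55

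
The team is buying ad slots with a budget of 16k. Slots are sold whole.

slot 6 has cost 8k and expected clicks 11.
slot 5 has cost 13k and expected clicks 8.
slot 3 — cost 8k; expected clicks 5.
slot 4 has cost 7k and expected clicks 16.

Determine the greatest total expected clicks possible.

This is an integer program with binary decision variables.
Allowing fractional choices, the relaxed optimum would be about 27.6, but ad slots are indivisible.
slot 3 + slot 4: cost 8 + 7 = 15 ≤ 16, expected clicks 5 + 16 = 21.
slot 6 + slot 4: cost 8 + 7 = 15 ≤ 16, expected clicks 11 + 16 = 27.
Best is slot 6 and slot 4 with total expected clicks 27.

27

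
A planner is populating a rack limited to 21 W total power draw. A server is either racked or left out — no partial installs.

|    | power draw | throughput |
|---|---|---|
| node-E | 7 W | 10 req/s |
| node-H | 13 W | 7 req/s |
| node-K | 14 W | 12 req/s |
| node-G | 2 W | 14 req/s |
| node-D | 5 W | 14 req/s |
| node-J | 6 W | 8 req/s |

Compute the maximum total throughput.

46

node-E + node-G + node-D + node-J: power draw 7 + 2 + 5 + 6 = 20 ≤ 21, throughput 10 + 14 + 14 + 8 = 46.
node-K + node-G + node-D: power draw 14 + 2 + 5 = 21 ≤ 21, throughput 12 + 14 + 14 = 40.
Best is node-E, node-G, node-D, and node-J with total throughput 46.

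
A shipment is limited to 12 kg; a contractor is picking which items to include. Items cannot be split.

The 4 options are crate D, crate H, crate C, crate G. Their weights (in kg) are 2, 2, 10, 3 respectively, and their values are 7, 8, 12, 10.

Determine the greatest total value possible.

Allowing fractional choices, the relaxed optimum would be about 31.0, but items are indivisible.
crate D + crate H + crate G: weight 2 + 2 + 3 = 7 ≤ 12, value 7 + 8 + 10 = 25.
crate H + crate C: weight 2 + 10 = 12 ≤ 12, value 8 + 12 = 20.
crate D + crate C: weight 2 + 10 = 12 ≤ 12, value 7 + 12 = 19.
Best is crate D, crate H, and crate G with total value 25.

25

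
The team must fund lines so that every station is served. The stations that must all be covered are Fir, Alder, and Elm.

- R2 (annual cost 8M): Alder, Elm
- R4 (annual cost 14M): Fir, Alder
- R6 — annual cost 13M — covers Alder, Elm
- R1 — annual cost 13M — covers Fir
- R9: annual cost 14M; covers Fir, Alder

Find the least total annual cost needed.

Choose R2 and R1: together they cover Fir, Alder, Elm — every station.
Total annual cost: 8 + 13 = 21.
No cover costs less than 21.

21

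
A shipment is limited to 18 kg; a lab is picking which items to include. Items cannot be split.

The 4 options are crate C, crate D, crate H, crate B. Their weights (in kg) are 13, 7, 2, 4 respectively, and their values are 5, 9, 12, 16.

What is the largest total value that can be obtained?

37

This is a 0-1 knapsack instance.
crate H + crate B: weight 2 + 4 = 6 ≤ 18, value 12 + 16 = 28.
crate D + crate H + crate B: weight 7 + 2 + 4 = 13 ≤ 18, value 9 + 12 + 16 = 37.
Best is crate D, crate H, and crate B with total value 37.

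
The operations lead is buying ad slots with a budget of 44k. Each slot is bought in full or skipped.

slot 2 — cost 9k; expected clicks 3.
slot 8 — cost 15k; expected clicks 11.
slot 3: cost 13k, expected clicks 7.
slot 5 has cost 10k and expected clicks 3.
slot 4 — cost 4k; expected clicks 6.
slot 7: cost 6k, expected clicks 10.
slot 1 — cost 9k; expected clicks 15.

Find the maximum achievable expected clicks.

Allowing fractional choices, the relaxed optimum would be about 47.4, but ad slots are indivisible.
slot 2 + slot 8 + slot 4 + slot 7 + slot 1: cost 9 + 15 + 4 + 6 + 9 = 43 ≤ 44, expected clicks 3 + 11 + 6 + 10 + 15 = 45.
slot 8 + slot 3 + slot 7 + slot 1: cost 15 + 13 + 6 + 9 = 43 ≤ 44, expected clicks 11 + 7 + 10 + 15 = 43.
slot 8 + slot 5 + slot 4 + slot 7 + slot 1: cost 15 + 10 + 4 + 6 + 9 = 44 ≤ 44, expected clicks 11 + 3 + 6 + 10 + 15 = 45.
The maximum expected clicks is 45; one optimal choice is slot 2, slot 8, slot 4, slot 7, and slot 1.

45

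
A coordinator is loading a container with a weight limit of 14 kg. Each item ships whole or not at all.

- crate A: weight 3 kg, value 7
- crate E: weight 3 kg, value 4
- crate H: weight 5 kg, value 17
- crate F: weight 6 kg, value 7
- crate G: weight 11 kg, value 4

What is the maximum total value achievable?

Take crate A, crate H, and crate F: weight 3 + 5 + 6 = 14 ≤ 14, value 7 + 17 + 7 = 31.
No other feasible combination does better.

31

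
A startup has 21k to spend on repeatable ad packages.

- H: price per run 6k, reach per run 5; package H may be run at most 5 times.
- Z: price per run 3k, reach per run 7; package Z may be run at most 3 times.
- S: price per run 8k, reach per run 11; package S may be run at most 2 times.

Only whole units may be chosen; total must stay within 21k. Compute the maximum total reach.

Z has the best ratio (7/3); taking only Z gives at most 3×7 = 21 (stopped by the supply cap of 3).
Mixing does better — 3×Z and 1×S: price 17 ≤ 21, reach 3·7 + 1·11 = 32.

32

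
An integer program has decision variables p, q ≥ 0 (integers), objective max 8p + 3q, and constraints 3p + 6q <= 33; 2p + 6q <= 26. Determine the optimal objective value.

88

(p,q)=(11,0): 3·11+6·0=33≤33, 2·11+6·0=22≤26, objective 88.
(p,q)=(10,0): 3·10+6·0=30≤33, 2·10+6·0=20≤26, objective 80.
No feasible integer point exceeds 88.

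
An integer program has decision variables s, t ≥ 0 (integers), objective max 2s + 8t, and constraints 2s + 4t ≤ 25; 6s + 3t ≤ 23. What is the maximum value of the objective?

(s,t)=(0,6) is feasible, giving 48.
(s,t)=(1,5) is feasible, giving 42.
The best lattice point is (0,6), giving 48.

48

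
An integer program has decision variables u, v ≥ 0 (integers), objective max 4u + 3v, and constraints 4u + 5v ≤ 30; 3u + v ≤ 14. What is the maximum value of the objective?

22

(u,v)=(4,2) is feasible, giving 22.
(u,v)=(3,3) is feasible, giving 21.
(u,v)=(2,4) is feasible, giving 20.
Maximum is 22 at (u,v)=(4,2).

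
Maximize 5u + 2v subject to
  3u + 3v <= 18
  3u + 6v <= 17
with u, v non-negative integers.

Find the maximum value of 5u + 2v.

(u,v)=(5,0): 3·5+3·0=15≤18, 3·5+6·0=15≤17, objective 25.
(u,v)=(4,0): 3·4+3·0=12≤18, 3·4+6·0=12≤17, objective 20.
Maximum is 25 at (u,v)=(5,0).

25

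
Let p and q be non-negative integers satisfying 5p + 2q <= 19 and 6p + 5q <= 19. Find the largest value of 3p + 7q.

Relaxing integrality, the LP optimum is 26.60 at (p,q) = (0, 3.8), which is not an integer point.
(p,q)=(0,3): 5·0+2·3=6≤19, 6·0+5·3=15≤19, objective 21.
(p,q)=(1,2): 5·1+2·2=9≤19, 6·1+5·2=16≤19, objective 17.
(p,q)=(0,2): 5·0+2·2=4≤19, 6·0+5·2=10≤19, objective 14.
Maximum is 21 at (p,q)=(0,3).

21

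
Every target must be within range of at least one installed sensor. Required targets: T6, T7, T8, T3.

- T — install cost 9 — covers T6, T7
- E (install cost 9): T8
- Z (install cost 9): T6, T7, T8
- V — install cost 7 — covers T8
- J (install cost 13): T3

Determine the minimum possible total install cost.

Choose Z and J: together they cover T6, T7, T8, T3 — every target.
Total install cost: 9 + 13 = 22.
No cover costs less than 22.

22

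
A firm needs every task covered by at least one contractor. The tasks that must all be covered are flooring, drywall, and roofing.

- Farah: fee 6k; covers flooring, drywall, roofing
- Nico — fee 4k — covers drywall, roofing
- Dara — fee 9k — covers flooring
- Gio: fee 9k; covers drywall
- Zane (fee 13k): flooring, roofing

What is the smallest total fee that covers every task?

6

Farah alone covers flooring, drywall, roofing — every task.
Total fee: 6.
No cover costs less than 6.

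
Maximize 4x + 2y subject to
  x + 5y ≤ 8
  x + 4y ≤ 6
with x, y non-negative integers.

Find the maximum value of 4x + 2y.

24

(x,y)=(6,0): 1·6+5·0=6≤8, 1·6+4·0=6≤6, objective 24.
(x,y)=(5,0): 1·5+5·0=5≤8, 1·5+4·0=5≤6, objective 20.
The best lattice point is (6,0), giving 24.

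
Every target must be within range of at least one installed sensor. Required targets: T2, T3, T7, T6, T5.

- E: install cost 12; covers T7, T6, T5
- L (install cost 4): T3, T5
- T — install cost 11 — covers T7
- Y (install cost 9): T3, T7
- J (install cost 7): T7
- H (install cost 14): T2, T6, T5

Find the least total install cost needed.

23

The greedy cost-per-new-target heuristic would pick L, E, and H for 30, but a cheaper cover exists.
Choose Y and H: together they cover T2, T3, T7, T6, T5 — every target.
Total install cost: 9 + 14 = 23.
No cover costs less than 23.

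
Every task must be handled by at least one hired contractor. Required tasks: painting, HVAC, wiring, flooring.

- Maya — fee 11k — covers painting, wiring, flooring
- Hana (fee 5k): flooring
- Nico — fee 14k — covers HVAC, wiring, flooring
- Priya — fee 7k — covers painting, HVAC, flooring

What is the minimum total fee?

Choose Maya and Priya: together they cover painting, HVAC, wiring, flooring — every task.
Total fee: 11 + 7 = 18.
No cover costs less than 18.

18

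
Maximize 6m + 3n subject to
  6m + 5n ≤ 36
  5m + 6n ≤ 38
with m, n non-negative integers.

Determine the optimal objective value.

(m,n)=(6,0): 6·6+5·0=36≤36, 5·6+6·0=30≤38, objective 36.
(m,n)=(5,1): 6·5+5·1=35≤36, 5·5+6·1=31≤38, objective 33.
(m,n)=(5,0): 6·5+5·0=30≤36, 5·5+6·0=25≤38, objective 30.
Maximum is 36 at (m,n)=(6,0).

36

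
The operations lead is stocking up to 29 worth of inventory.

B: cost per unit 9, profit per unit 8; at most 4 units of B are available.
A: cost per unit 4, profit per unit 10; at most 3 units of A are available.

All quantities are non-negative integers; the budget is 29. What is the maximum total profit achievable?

Take 1×B and 3×A: cost 21 ≤ 29, profit 1·8 + 3·10 = 38.
A has the best ratio (10/4) and is taken to its limit of 3; remaining capacity is filled optimally with the others.

38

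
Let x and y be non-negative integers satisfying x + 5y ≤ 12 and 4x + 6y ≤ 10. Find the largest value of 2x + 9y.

11

(x,y)=(1,1): 1·1+5·1=6≤12, 4·1+6·1=10≤10, objective 11.
(x,y)=(0,1): 1·0+5·1=5≤12, 4·0+6·1=6≤10, objective 9.
Maximum is 11 at (x,y)=(1,1).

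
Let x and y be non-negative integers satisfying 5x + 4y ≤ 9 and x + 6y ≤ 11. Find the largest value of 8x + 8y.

The continuous relaxation peaks at (0.385, 1.77) with value 17.23; rounding to a feasible lattice point costs some objective.
(x,y)=(1,1): 5·1+4·1=9≤9, 1·1+6·1=7≤11, objective 16.
(x,y)=(0,1): 5·0+4·1=4≤9, 1·0+6·1=6≤11, objective 8.
Maximum is 16 at (x,y)=(1,1).

16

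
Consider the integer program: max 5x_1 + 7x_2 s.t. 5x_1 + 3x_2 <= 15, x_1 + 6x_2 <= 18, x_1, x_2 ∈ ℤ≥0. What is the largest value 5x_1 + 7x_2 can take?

21

Relaxing integrality, the LP optimum is 26.11 at (x_1,x_2) = (1.33, 2.78), which is not an integer point.
(x_1,x_2)=(0,3): 5·0+3·3=9≤15, 1·0+6·3=18≤18, objective 21.
(x_1,x_2)=(1,2): 5·1+3·2=11≤15, 1·1+6·2=13≤18, objective 19.
(x_1,x_2)=(2,1): 5·2+3·1=13≤15, 1·2+6·1=8≤18, objective 17.
No feasible integer point exceeds 21.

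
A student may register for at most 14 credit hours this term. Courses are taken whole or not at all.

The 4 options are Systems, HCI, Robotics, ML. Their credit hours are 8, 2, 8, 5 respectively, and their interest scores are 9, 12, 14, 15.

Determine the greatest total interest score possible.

Robotics + ML: credit hours 8 + 5 = 13 ≤ 14, interest score 14 + 15 = 29.
HCI + ML: credit hours 2 + 5 = 7 ≤ 14, interest score 12 + 15 = 27.
HCI + Robotics: credit hours 2 + 8 = 10 ≤ 14, interest score 12 + 14 = 26.
Best is Robotics and ML with total interest score 29.

29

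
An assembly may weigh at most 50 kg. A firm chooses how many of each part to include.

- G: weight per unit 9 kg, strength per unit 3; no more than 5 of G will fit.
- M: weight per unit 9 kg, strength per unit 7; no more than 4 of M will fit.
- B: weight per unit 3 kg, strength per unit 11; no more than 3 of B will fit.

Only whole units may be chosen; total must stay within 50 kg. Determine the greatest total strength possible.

This is a bounded integer knapsack.
B has the best ratio (11/3); taking only B gives at most 3×11 = 33 (stopped by the supply cap of 3).
Mixing does better — 4×M and 3×B: weight 45 ≤ 50, strength 4·7 + 3·11 = 61.

61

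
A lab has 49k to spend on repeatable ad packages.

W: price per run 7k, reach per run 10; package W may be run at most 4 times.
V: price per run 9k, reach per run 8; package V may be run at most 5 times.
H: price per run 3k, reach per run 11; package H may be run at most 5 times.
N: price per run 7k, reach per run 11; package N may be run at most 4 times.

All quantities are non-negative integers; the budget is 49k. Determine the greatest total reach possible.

This is a bounded integer knapsack.
H has the best ratio (11/3); taking only H gives at most 5×11 = 55 (stopped by the supply cap of 5).
Mixing does better — 5×H and 4×N: price 43 ≤ 49, reach 5·11 + 4·11 = 99.

99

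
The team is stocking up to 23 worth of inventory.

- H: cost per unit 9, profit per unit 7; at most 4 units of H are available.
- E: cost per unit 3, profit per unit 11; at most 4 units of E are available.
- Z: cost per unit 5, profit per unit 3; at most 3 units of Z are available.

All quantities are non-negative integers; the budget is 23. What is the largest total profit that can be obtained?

51

E has the best ratio (11/3); taking only E gives at most 4×11 = 44 (stopped by the supply cap of 4).
Mixing does better — 1×H and 4×E: cost 21 ≤ 23, profit 1·7 + 4·11 = 51.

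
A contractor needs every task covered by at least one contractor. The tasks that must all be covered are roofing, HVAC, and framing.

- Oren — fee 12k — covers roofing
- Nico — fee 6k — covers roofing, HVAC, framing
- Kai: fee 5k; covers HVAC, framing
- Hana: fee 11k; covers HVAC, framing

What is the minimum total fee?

Nico alone covers roofing, HVAC, framing — every task.
Total fee: 6.
No cover costs less than 6.

6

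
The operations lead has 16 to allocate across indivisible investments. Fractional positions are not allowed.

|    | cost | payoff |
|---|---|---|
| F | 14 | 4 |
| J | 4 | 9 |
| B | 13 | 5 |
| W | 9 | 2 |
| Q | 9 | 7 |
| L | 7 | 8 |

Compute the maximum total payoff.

J + Q: cost 4 + 9 = 13 ≤ 16, payoff 9 + 7 = 16.
Q + L: cost 9 + 7 = 16 ≤ 16, payoff 7 + 8 = 15.
J + L: cost 4 + 7 = 11 ≤ 16, payoff 9 + 8 = 17.
Best is J and L with total payoff 17.

17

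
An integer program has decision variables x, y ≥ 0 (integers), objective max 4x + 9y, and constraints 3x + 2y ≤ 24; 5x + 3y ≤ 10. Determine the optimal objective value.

The continuous relaxation peaks at (0, 3.33) with value 30.00; rounding to a feasible lattice point costs some objective.
(x,y)=(0,3): 3·0+2·3=6≤24, 5·0+3·3=9≤10, objective 27.
(x,y)=(0,2): 3·0+2·2=4≤24, 5·0+3·2=6≤10, objective 18.
No feasible integer point exceeds 27.

27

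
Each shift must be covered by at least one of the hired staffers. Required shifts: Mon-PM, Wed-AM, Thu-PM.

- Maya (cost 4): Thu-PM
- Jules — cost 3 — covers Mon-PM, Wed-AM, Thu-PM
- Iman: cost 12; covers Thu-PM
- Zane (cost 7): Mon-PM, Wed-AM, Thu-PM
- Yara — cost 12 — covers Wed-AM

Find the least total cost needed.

Jules alone covers Mon-PM, Wed-AM, Thu-PM — every shift.
Total cost: 3.
No cover costs less than 3.

3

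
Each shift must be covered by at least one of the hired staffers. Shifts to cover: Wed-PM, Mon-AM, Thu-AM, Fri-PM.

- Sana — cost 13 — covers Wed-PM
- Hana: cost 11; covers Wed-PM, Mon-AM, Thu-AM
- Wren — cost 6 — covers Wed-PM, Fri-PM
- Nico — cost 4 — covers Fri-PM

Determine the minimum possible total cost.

15

Choose Hana and Nico: together they cover Wed-PM, Mon-AM, Thu-AM, Fri-PM — every shift.
Total cost: 11 + 4 = 15.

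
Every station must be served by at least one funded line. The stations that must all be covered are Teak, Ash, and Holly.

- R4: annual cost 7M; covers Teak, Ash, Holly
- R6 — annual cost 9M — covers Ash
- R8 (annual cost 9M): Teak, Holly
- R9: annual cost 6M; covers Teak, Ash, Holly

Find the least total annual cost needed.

6

This is a weighted set-cover instance.
R9 alone covers Teak, Ash, Holly — every station.
Total annual cost: 6.
No cover costs less than 6.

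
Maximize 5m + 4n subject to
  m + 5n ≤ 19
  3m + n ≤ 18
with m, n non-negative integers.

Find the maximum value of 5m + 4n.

Relaxing integrality, the LP optimum is 36.50 at (m,n) = (5.07, 2.79), which is not an integer point.
(m,n)=(5,2): 1·5+5·2=15≤19, 3·5+1·2=17≤18, objective 33.
(m,n)=(4,3): 1·4+5·3=19≤19, 3·4+1·3=15≤18, objective 32.
(m,n)=(5,1): 1·5+5·1=10≤19, 3·5+1·1=16≤18, objective 29.
The best lattice point is (5,2), giving 33.

33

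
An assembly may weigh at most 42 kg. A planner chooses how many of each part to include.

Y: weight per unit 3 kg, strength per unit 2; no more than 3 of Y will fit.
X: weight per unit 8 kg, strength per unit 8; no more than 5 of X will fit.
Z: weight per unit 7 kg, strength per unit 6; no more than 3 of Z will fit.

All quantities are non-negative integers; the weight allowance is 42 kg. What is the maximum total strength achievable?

5×X: weight 40 ≤ 42, strength 5·8 = 40.
1×Y, 4×X, and 1×Z: weight 42 ≤ 42, strength 1·2 + 4·8 + 1·6 = 40.
Best is 40.

40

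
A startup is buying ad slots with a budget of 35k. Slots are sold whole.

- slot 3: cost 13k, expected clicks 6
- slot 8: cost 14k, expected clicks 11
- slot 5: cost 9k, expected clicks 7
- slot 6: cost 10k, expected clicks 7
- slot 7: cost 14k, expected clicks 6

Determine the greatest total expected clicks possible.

Allowing fractional choices, the relaxed optimum would be about 25.9, but ad slots are indivisible.
slot 5 + slot 6 + slot 7: cost 9 + 10 + 14 = 33 ≤ 35, expected clicks 7 + 7 + 6 = 20.
slot 8 + slot 5 + slot 6: cost 14 + 9 + 10 = 33 ≤ 35, expected clicks 11 + 7 + 7 = 25.
slot 3 + slot 5 + slot 6: cost 13 + 9 + 10 = 32 ≤ 35, expected clicks 6 + 7 + 7 = 20.
Best is slot 8, slot 5, and slot 6 with total expected clicks 25.

25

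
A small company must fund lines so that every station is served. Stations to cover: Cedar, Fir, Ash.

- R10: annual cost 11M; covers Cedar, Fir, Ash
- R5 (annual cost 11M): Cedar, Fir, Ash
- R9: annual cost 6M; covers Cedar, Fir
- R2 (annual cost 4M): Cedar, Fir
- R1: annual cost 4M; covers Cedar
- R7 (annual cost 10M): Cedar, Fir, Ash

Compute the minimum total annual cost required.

R7 alone covers Cedar, Fir, Ash — every station.
Total annual cost: 10.

10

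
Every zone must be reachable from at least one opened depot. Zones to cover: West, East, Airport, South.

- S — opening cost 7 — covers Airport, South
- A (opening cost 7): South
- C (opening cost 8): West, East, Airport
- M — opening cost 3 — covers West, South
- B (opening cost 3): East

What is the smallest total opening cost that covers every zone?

11

Choose C and M: together they cover West, East, Airport, South — every zone.
Total opening cost: 8 + 3 = 11.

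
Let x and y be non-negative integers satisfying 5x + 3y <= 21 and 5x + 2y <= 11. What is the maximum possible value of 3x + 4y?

20

Relaxing integrality, the LP optimum is 22.00 at (x,y) = (0, 5.5), which is not an integer point.
(x,y)=(0,5) is feasible, giving 20.
(x,y)=(0,4) is feasible, giving 16.
No feasible integer point exceeds 20.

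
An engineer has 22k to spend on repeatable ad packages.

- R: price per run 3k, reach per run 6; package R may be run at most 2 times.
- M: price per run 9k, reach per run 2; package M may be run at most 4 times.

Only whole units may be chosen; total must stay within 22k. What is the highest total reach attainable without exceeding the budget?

Take 2×R and 1×M: price 15 ≤ 22, reach 2·6 + 1·2 = 14.
R has the best ratio (6/3) and is taken to its limit of 2; remaining capacity is filled optimally with the others.

14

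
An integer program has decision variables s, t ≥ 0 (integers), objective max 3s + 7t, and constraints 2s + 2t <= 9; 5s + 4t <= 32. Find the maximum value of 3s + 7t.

28

The continuous relaxation peaks at (0, 4.5) with value 31.50; rounding to a feasible lattice point costs some objective.
(s,t)=(0,4): 2·0+2·4=8≤9, 5·0+4·4=16≤32, objective 28.
(s,t)=(1,3): 2·1+2·3=8≤9, 5·1+4·3=17≤32, objective 24.
(s,t)=(0,3): 2·0+2·3=6≤9, 5·0+4·3=12≤32, objective 21.
The best lattice point is (0,4), giving 28.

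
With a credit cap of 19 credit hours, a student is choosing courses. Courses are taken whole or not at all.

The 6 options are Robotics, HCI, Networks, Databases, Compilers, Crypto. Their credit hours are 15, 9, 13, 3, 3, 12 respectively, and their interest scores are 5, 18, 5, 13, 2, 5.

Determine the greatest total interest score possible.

Allowing fractional choices, the relaxed optimum would be about 34.7, but courses are indivisible.
HCI + Databases + Compilers: credit hours 9 + 3 + 3 = 15 ≤ 19, interest score 18 + 13 + 2 = 33.
HCI + Compilers: credit hours 9 + 3 = 12 ≤ 19, interest score 18 + 2 = 20.
HCI + Databases: credit hours 9 + 3 = 12 ≤ 19, interest score 18 + 13 = 31.
Best is HCI, Databases, and Compilers with total interest score 33.

33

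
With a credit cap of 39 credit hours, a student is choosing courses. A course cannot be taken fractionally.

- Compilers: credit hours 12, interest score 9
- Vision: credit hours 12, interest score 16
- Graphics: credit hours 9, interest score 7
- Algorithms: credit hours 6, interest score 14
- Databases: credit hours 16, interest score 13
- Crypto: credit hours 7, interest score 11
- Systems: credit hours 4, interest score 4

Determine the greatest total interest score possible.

Compilers + Vision + Algorithms + Crypto: credit hours 12 + 12 + 6 + 7 = 37 ≤ 39, interest score 9 + 16 + 14 + 11 = 50.
Vision + Graphics + Algorithms + Crypto: credit hours 12 + 9 + 6 + 7 = 34 ≤ 39, interest score 16 + 7 + 14 + 11 = 48.
Vision + Graphics + Algorithms + Crypto + Systems: credit hours 12 + 9 + 6 + 7 + 4 = 38 ≤ 39, interest score 16 + 7 + 14 + 11 + 4 = 52.
Best is Vision, Graphics, Algorithms, Crypto, and Systems with total interest score 52.

52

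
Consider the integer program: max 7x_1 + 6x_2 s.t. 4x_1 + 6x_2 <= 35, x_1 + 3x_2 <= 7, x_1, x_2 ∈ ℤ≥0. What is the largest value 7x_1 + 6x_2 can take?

(x_1,x_2)=(7,0): 4·7+6·0=28≤35, 1·7+3·0=7≤7, objective 49.
(x_1,x_2)=(6,0): 4·6+6·0=24≤35, 1·6+3·0=6≤7, objective 42.
The best lattice point is (7,0), giving 49.

49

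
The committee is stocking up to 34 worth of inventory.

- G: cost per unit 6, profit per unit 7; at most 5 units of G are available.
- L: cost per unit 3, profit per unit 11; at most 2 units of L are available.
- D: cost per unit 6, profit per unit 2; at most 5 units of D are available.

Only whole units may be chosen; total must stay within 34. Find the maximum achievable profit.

L has the best ratio (11/3); taking only L gives at most 2×11 = 22 (stopped by the supply cap of 2).
Mixing does better — 4×G and 2×L: cost 30 ≤ 34, profit 4·7 + 2·11 = 50.

50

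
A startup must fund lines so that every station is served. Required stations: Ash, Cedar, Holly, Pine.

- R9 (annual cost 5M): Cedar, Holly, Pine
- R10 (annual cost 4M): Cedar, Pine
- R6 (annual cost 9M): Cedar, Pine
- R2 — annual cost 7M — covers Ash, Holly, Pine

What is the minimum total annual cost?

The greedy cost-per-new-station heuristic would pick R9 and R2 for 12, but a cheaper cover exists.
Choose R10 and R2: together they cover Ash, Cedar, Holly, Pine — every station.
Total annual cost: 4 + 7 = 11.
No cover costs less than 11.

11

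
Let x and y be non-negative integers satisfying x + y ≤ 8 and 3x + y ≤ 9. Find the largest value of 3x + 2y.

The continuous relaxation peaks at (0.5, 7.5) with value 16.50; rounding to a feasible lattice point costs some objective.
(x,y)=(0,8): 1·0+1·8=8≤8, 3·0+1·8=8≤9, objective 16.
(x,y)=(1,6): 1·1+1·6=7≤8, 3·1+1·6=9≤9, objective 15.
(x,y)=(0,7): 1·0+1·7=7≤8, 3·0+1·7=7≤9, objective 14.
(x,y)=(0,6): 1·0+1·6=6≤8, 3·0+1·6=6≤9, objective 12.
No feasible integer point exceeds 16.

16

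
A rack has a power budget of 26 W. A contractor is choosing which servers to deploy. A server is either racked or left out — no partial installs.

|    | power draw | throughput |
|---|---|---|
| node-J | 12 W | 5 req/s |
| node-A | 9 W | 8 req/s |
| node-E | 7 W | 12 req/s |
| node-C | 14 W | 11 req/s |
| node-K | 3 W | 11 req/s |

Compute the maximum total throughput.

34

This is a 0-1 knapsack instance.
Allowing fractional choices, the relaxed optimum would be about 36.5, but servers are indivisible.
node-E + node-C + node-K: power draw 7 + 14 + 3 = 24 ≤ 26, throughput 12 + 11 + 11 = 34.
node-A + node-E + node-K: power draw 9 + 7 + 3 = 19 ≤ 26, throughput 8 + 12 + 11 = 31.
Best is node-E, node-C, and node-K with total throughput 34.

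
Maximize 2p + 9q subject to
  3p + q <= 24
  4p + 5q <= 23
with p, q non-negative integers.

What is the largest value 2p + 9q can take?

36

The continuous relaxation peaks at (0, 4.6) with value 41.40; rounding to a feasible lattice point costs some objective.
(p,q)=(0,4): 3·0+1·4=4≤24, 4·0+5·4=20≤23, objective 36.
(p,q)=(1,3): 3·1+1·3=6≤24, 4·1+5·3=19≤23, objective 29.
(p,q)=(0,3): 3·0+1·3=3≤24, 4·0+5·3=15≤23, objective 27.
No feasible integer point exceeds 36.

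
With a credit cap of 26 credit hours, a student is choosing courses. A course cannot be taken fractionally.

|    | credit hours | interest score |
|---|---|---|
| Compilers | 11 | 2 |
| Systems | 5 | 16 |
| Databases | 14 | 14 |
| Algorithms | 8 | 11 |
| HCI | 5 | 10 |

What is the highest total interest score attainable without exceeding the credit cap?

40

Take Systems, Databases, and HCI: credit hours 5 + 14 + 5 = 24 ≤ 26, interest score 16 + 14 + 10 = 40.
No other feasible combination does better.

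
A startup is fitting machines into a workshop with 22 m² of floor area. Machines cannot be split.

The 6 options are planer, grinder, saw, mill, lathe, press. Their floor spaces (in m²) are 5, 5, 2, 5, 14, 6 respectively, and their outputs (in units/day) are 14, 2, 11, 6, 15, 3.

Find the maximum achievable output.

40

Take planer, saw, and lathe: floor space 5 + 2 + 14 = 21 ≤ 22, output 14 + 11 + 15 = 40.
No other feasible combination does better.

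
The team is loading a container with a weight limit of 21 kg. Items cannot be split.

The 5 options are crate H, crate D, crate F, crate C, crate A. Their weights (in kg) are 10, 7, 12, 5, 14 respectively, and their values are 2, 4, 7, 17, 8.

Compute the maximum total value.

Allowing fractional choices, the relaxed optimum would be about 26.3, but items are indivisible.
crate F + crate C: weight 12 + 5 = 17 ≤ 21, value 7 + 17 = 24.
crate D + crate C: weight 7 + 5 = 12 ≤ 21, value 4 + 17 = 21.
crate C + crate A: weight 5 + 14 = 19 ≤ 21, value 17 + 8 = 25.
Best is crate C and crate A with total value 25.

25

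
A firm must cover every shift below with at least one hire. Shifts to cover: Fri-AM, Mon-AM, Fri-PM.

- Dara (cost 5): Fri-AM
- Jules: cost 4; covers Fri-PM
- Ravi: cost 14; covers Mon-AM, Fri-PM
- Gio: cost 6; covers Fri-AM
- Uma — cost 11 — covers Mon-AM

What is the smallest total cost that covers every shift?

19

This is an integer covering problem.
Choose Dara and Ravi: together they cover Fri-AM, Mon-AM, Fri-PM — every shift.
Total cost: 5 + 14 = 19.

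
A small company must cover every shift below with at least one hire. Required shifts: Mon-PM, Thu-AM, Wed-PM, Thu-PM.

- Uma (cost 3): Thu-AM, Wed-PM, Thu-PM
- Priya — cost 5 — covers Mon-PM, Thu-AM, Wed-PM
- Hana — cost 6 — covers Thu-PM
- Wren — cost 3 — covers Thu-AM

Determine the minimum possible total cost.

Choose Uma and Priya: together they cover Mon-PM, Thu-AM, Wed-PM, Thu-PM — every shift.
Total cost: 3 + 5 = 8.
No cover costs less than 8.

8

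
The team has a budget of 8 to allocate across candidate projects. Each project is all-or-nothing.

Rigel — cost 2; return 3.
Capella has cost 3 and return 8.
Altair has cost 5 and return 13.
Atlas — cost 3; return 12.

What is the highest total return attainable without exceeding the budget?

25

Take Altair and Atlas: cost 5 + 3 = 8 ≤ 8, return 13 + 12 = 25.
No other feasible combination does better.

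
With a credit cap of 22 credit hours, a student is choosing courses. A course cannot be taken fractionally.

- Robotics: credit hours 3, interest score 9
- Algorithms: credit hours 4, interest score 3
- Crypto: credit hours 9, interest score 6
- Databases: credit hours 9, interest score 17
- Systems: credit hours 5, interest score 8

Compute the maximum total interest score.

37

Allowing fractional choices, the relaxed optimum would be about 37.7, but courses are indivisible.
Robotics + Databases + Systems: credit hours 3 + 9 + 5 = 17 ≤ 22, interest score 9 + 17 + 8 = 34.
Robotics + Algorithms + Databases + Systems: credit hours 3 + 4 + 9 + 5 = 21 ≤ 22, interest score 9 + 3 + 17 + 8 = 37.
Best is Robotics, Algorithms, Databases, and Systems with total interest score 37.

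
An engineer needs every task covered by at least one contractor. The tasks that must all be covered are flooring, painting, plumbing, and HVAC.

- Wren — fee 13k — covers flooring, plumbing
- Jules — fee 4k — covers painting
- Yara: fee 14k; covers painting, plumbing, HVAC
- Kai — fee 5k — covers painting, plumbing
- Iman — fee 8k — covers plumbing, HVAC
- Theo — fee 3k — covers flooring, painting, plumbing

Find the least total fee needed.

11

Choose Iman and Theo: together they cover flooring, painting, plumbing, HVAC — every task.
Total fee: 8 + 3 = 11.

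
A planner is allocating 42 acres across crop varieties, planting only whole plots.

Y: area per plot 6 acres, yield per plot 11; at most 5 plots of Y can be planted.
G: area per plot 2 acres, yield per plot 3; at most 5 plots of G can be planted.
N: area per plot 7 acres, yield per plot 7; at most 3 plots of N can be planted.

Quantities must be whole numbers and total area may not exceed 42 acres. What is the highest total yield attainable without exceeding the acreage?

70

5×Y, 2×G, and 1×N: area 41 ≤ 42, yield 5·11 + 2·3 + 1·7 = 68.
5×Y and 5×G: area 40 ≤ 42, yield 5·11 + 5·3 = 70.
Best is 70.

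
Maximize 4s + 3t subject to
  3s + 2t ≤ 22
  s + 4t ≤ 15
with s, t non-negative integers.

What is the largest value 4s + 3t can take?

30

(s,t)=(6,2): 3·6+2·2=22≤22, 1·6+4·2=14≤15, objective 30.
(s,t)=(6,1): 3·6+2·1=20≤22, 1·6+4·1=10≤15, objective 27.
(s,t)=(5,2): 3·5+2·2=19≤22, 1·5+4·2=13≤15, objective 26.
Maximum is 30 at (s,t)=(6,2).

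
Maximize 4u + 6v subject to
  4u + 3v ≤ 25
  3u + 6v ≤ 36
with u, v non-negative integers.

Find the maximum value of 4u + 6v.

(u,v)=(2,5): 4·2+3·5=23≤25, 3·2+6·5=36≤36, objective 38.
(u,v)=(3,4): 4·3+3·4=24≤25, 3·3+6·4=33≤36, objective 36.
(u,v)=(1,5): 4·1+3·5=19≤25, 3·1+6·5=33≤36, objective 34.
(u,v)=(2,4): 4·2+3·4=20≤25, 3·2+6·4=30≤36, objective 32.
No feasible integer point exceeds 38.

38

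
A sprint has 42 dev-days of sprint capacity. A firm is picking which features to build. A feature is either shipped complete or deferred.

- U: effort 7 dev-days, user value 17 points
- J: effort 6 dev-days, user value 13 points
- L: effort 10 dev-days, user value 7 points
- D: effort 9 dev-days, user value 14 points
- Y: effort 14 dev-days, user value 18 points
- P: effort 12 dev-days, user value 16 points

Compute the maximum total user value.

This is an integer program with binary decision variables.
Allowing fractional choices, the relaxed optimum would be about 70.3, but features are indivisible.
U + J + Y + P: effort 7 + 6 + 14 + 12 = 39 ≤ 42, user value 17 + 13 + 18 + 16 = 64.
U + J + D + Y: effort 7 + 6 + 9 + 14 = 36 ≤ 42, user value 17 + 13 + 14 + 18 = 62.
U + D + Y + P: effort 7 + 9 + 14 + 12 = 42 ≤ 42, user value 17 + 14 + 18 + 16 = 65.
Best is U, D, Y, and P with total user value 65.

65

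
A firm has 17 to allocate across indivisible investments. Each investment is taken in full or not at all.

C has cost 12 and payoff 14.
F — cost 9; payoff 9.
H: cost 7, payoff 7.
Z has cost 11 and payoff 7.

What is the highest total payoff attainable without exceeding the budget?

This is an integer program with binary decision variables.
F + H: cost 9 + 7 = 16 ≤ 17, payoff 9 + 7 = 16.
C: cost 12 ≤ 17, payoff 14.
Best is F and H with total payoff 16.

16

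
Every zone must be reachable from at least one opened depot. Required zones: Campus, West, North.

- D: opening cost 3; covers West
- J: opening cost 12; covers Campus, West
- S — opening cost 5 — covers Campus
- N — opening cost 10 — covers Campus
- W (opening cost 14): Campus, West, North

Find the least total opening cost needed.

14

This is an integer covering problem.
The greedy cost-per-new-zone heuristic would pick D, S, and W for 22, but a cheaper cover exists.
W alone covers Campus, West, North — every zone.
Total opening cost: 14.
No cover costs less than 14.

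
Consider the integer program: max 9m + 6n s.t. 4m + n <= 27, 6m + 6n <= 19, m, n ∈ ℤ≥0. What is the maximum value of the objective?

27

Relaxing integrality, the LP optimum is 28.50 at (m,n) = (3.17, 0), which is not an integer point.
(m,n)=(3,0): 4·3+1·0=12≤27, 6·3+6·0=18≤19, objective 27.
(m,n)=(2,1): 4·2+1·1=9≤27, 6·2+6·1=18≤19, objective 24.
The best lattice point is (3,0), giving 27.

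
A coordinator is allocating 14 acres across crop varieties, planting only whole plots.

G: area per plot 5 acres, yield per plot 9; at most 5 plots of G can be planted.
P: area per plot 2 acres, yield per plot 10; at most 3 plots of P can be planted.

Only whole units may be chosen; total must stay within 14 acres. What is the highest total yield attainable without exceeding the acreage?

P has the best ratio (10/2); taking only P gives at most 3×10 = 30 (stopped by the supply cap of 3).
Mixing does better — 1×G and 3×P: area 11 ≤ 14, yield 1·9 + 3·10 = 39.

39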